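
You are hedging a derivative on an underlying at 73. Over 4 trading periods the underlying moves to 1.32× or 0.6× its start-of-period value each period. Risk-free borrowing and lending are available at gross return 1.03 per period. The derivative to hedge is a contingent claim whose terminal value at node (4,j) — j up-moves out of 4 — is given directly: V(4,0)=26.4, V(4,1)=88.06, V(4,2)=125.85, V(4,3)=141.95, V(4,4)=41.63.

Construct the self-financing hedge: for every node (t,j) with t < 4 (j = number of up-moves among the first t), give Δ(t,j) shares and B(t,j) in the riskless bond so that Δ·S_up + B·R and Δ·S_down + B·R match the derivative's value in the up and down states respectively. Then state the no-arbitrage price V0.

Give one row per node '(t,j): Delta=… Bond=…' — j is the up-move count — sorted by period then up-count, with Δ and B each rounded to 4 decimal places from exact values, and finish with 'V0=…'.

Under the risk-neutral measure, an up-move has probability p* = (R−d)/(u−d) = 0.5972 and values discount at R = 1.03.
At expiry t=4: V(4,0)=26.4000, V(4,1)=88.0600, V(4,2)=125.8500, V(4,3)=141.9500, V(4,4)=41.6300
  t=3,j=0: stock 15.7680 → up 20.8138 (V=88.0600), down 9.4608 (V=26.4000). Price 61.3832; hedge Δ=5.4312, bond B=-24.2557.
  t=3,j=1: stock 34.6896 → up 45.7903 (V=125.8500), down 20.8138 (V=88.0600). Price 107.4068; hedge Δ=1.5130, bond B=54.9207.
  t=3,j=2: stock 76.3171 → up 100.7386 (V=141.9500), down 45.7903 (V=125.8500). Price 131.5197; hedge Δ=0.2930, bond B=109.1586.
  t=3,j=3: stock 167.8977 → up 221.6249 (V=41.6300), down 100.7386 (V=141.9500). Price 79.6472; hedge Δ=-0.8299, bond B=218.9806.
  t=2,j=0: stock 26.2800 → up 34.6896 (V=107.4068), down 15.7680 (V=61.3832). Price 86.2811; hedge Δ=2.4323, bond B=22.3594.
  t=2,j=1: stock 57.8160 → up 76.3171 (V=131.5197), down 34.6896 (V=107.4068). Price 118.2598; hedge Δ=0.5793, bond B=84.7697.
  t=2,j=2: stock 127.1952 → up 167.8977 (V=79.6472), down 76.3171 (V=131.5197). Price 97.6120; hedge Δ=-0.5664, bond B=169.6570.
  t=1,j=0: stock 43.8000 → up 57.8160 (V=118.2598), down 26.2800 (V=86.2811). Price 102.3102; hedge Δ=1.0140, bond B=57.8954.
  t=1,j=1: stock 96.3600 → up 127.1952 (V=97.6120), down 57.8160 (V=118.2598). Price 102.8431; hedge Δ=-0.2976, bond B=131.5207.
  t=0,j=0: stock 73.0000 → up 96.3600 (V=102.8431), down 43.8000 (V=102.3102). Price 99.6393; hedge Δ=0.0101, bond B=98.8991.
Each (Δ,B) replicates both successor values, so the strategy is self-financing and V0 is arbitrage-free.

(0,0): Delta=0.0101 Bond=98.8991
(1,0): Delta=1.0140 Bond=57.8954
(1,1): Delta=-0.2976 Bond=131.5207
(2,0): Delta=2.4323 Bond=22.3594
(2,1): Delta=0.5793 Bond=84.7697
(2,2): Delta=-0.5664 Bond=169.6570
(3,0): Delta=5.4312 Bond=-24.2557
(3,1): Delta=1.5130 Bond=54.9207
(3,2): Delta=0.2930 Bond=109.1586
(3,3): Delta=-0.8299 Bond=218.9806
V0=99.6393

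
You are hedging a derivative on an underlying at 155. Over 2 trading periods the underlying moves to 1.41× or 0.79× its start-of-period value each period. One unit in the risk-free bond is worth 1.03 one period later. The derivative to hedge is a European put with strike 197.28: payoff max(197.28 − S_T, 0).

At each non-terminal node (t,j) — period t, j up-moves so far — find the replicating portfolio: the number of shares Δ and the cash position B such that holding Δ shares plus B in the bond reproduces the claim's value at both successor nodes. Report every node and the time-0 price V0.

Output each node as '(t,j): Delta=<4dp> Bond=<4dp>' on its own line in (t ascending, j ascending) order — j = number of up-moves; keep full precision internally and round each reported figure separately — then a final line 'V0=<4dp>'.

Under the risk-neutral measure, an up-move has probability p* = (R−d)/(u−d) = 0.3871 and values discount at R = 1.03.
At expiry t=2: V(2,0)=100.5445, V(2,1)=24.6255, V(2,2)=0.0000
Node (1,0) S=122.4500: V=(p*·24.6255+(1−p*)·100.5445)/1.03=69.0840; Δ=(24.6255−100.5445)/(172.6545−96.7355)=-1.0000; B=V−Δ·S=191.5340
Node (1,1) S=218.5500: V=(p*·0.0000+(1−p*)·24.6255)/1.03=14.6534; Δ=(0.0000−24.6255)/(308.1555−172.6545)=-0.1817; B=V−Δ·S=54.3720
Node (0,0) S=155.0000: V=(p*·14.6534+(1−p*)·69.0840)/1.03=46.6156; Δ=(14.6534−69.0840)/(218.5500−122.4500)=-0.5664; B=V−Δ·S=134.4068
Check: Δ(0,0)·S0 + B(0,0) = 46.6156 = V0.

(0,0): Delta=-0.5664 Bond=134.4068
(1,0): Delta=-1.0000 Bond=191.5340
(1,1): Delta=-0.1817 Bond=54.3720
V0=46.6156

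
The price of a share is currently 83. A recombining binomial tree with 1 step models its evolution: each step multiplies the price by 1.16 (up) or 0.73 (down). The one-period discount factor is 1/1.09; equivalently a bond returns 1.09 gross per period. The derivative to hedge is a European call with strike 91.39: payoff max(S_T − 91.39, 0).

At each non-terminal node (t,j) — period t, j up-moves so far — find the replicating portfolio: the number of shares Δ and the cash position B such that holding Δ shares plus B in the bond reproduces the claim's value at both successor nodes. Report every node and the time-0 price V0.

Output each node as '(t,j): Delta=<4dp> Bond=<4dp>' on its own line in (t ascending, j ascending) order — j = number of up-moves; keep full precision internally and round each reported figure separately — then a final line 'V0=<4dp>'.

(0,0): Delta=0.1370 Bond=-7.6162
V0=3.7559

Under the risk-neutral measure, an up-move has probability p* = (R−d)/(u−d) = 0.8372 and values discount at R = 1.09.
Terminal values V(1,·): V(1,0)=0.0000, V(1,1)=4.8900
Node (0,0) S=83.0000: V=(p*·4.8900+(1−p*)·0.0000)/1.09=3.7559; Δ=(4.8900−0.0000)/(96.2800−60.5900)=0.1370; B=V−Δ·S=-7.6162
The time-0 hedge costs 3.7559, which is the no-arbitrage price.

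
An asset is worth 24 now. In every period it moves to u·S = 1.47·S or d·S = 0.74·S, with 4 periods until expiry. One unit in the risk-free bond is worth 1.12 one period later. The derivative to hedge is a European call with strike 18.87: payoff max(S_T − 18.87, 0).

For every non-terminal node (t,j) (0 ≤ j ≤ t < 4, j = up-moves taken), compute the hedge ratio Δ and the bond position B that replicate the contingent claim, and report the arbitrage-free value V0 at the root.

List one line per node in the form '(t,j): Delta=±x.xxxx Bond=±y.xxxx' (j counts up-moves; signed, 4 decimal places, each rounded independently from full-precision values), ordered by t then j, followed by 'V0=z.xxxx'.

The replicating-portfolio and risk-neutral prices coincide; use p* = (1.12−0.74)/(1.47−0.74) = 0.5205 for the latter.
Terminal payoffs: V(4,0)=0.0000, V(4,1)=0.0000, V(4,2)=9.5294, V(4,3)=37.5450, V(4,4)=93.1977
  t=3,j=0: stock 9.7254 → up 14.2963 (V=0.0000), down 7.1968 (V=0.0000). Price 0.0000; hedge Δ=0.0000, bond B=0.0000.
  t=3,j=1: stock 19.3193 → up 28.3994 (V=9.5294), down 14.2963 (V=0.0000). Price 4.4290; hedge Δ=0.6757, bond B=-8.6250.
  t=3,j=2: stock 38.3776 → up 56.4150 (V=37.5450), down 28.3994 (V=9.5294). Price 21.5294; hedge Δ=1.0000, bond B=-16.8482.
  t=3,j=3: stock 76.2366 → up 112.0677 (V=93.1977), down 56.4150 (V=37.5450). Price 59.3883; hedge Δ=1.0000, bond B=-16.8482.
  t=2,j=0: stock 13.1424 → up 19.3193 (V=4.4290), down 9.7254 (V=0.0000). Price 2.0585; hedge Δ=0.4616, bond B=-4.0087.
  t=2,j=1: stock 26.1072 → up 38.3776 (V=21.5294), down 19.3193 (V=4.4290). Price 11.9023; hedge Δ=0.8973, bond B=-11.5228.
  t=2,j=2: stock 51.8616 → up 76.2366 (V=59.3883), down 38.3776 (V=21.5294). Price 36.8186; hedge Δ=1.0000, bond B=-15.0430.
  t=1,j=0: stock 17.7600 → up 26.1072 (V=11.9023), down 13.1424 (V=2.0585). Price 6.4131; hedge Δ=0.7593, bond B=-7.0716.
  t=1,j=1: stock 35.2800 → up 51.8616 (V=36.8186), down 26.1072 (V=11.9023). Price 22.2075; hedge Δ=0.9675, bond B=-11.9243.
  t=0,j=0: stock 24.0000 → up 35.2800 (V=22.2075), down 17.7600 (V=6.4131). Price 13.0668; hedge Δ=0.9015, bond B=-8.5693.
Each (Δ,B) replicates both successor values, so the strategy is self-financing and V0 is arbitrage-free.

(0,0): Delta=0.9015 Bond=-8.5693
(1,0): Delta=0.7593 Bond=-7.0716
(1,1): Delta=0.9675 Bond=-11.9243
(2,0): Delta=0.4616 Bond=-4.0087
(2,1): Delta=0.8973 Bond=-11.5228
(2,2): Delta=1.0000 Bond=-15.0430
(3,0): Delta=0.0000 Bond=0.0000
(3,1): Delta=0.6757 Bond=-8.6250
(3,2): Delta=1.0000 Bond=-16.8482
(3,3): Delta=1.0000 Bond=-16.8482
V0=13.0668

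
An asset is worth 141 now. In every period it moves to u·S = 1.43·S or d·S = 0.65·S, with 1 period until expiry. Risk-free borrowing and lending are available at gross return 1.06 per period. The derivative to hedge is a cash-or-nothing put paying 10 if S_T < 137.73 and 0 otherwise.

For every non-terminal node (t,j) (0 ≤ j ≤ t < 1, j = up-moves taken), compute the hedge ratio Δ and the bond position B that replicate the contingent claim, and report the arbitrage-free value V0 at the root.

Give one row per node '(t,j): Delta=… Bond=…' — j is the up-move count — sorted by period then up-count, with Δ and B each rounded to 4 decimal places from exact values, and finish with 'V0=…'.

The replicating-portfolio and risk-neutral prices coincide; use p* = (1.06−0.65)/(1.43−0.65) = 0.5256 for the latter.
Payoff layer (t=1): V(1,0)=10.0000, V(1,1)=0.0000
  t=0,j=0: stock 141.0000 → up 201.6300 (V=0.0000), down 91.6500 (V=10.0000). Price 4.4751; hedge Δ=-0.0909, bond B=17.2956.
The time-0 hedge costs 4.4751, which is the no-arbitrage price.

(0,0): Delta=-0.0909 Bond=17.2956
V0=4.4751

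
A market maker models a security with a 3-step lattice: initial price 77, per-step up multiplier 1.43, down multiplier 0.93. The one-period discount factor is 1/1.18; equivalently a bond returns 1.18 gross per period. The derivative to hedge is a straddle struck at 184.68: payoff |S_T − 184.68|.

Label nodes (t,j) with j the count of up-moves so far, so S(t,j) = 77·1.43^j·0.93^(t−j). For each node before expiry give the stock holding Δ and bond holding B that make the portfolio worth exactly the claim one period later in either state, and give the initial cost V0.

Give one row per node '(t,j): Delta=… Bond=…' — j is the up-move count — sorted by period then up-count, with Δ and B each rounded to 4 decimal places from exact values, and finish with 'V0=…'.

The replicating-portfolio and risk-neutral prices coincide; use p* = (1.18−0.93)/(1.43−0.93) = 0.5000 for the latter.
Terminal payoffs: V(3,0)=122.7445, V(3,1)=89.4459, V(3,2)=38.2447, V(3,3)=40.4839
Node (2,0) S=66.5973: V=(p*·89.4459+(1−p*)·122.7445)/1.18=89.9112; Δ=(89.4459−122.7445)/(95.2341−61.9355)=-1.0000; B=V−Δ·S=156.5085
Node (2,1) S=102.4023: V=(p*·38.2447+(1−p*)·89.4459)/1.18=54.1062; Δ=(38.2447−89.4459)/(146.4353−95.2341)=-1.0000; B=V−Δ·S=156.5085
Node (2,2) S=157.4573: V=(p*·40.4839+(1−p*)·38.2447)/1.18=33.3596; Δ=(40.4839−38.2447)/(225.1639−146.4353)=0.0284; B=V−Δ·S=28.8811
Node (1,0) S=71.6100: V=(p*·54.1062+(1−p*)·89.9112)/1.18=61.0243; Δ=(54.1062−89.9112)/(102.4023−66.5973)=-1.0000; B=V−Δ·S=132.6343
Node (1,1) S=110.1100: V=(p*·33.3596+(1−p*)·54.1062)/1.18=37.0618; Δ=(33.3596−54.1062)/(157.4573−102.4023)=-0.3768; B=V−Δ·S=78.5549
Node (0,0) S=77.0000: V=(p*·37.0618+(1−p*)·61.0243)/1.18=41.5619; Δ=(37.0618−61.0243)/(110.1100−71.6100)=-0.6224; B=V−Δ·S=89.4870
Check: Δ(0,0)·S0 + B(0,0) = 41.5619 = V0.

(0,0): Delta=-0.6224 Bond=89.4870
(1,0): Delta=-1.0000 Bond=132.6343
(1,1): Delta=-0.3768 Bond=78.5549
(2,0): Delta=-1.0000 Bond=156.5085
(2,1): Delta=-1.0000 Bond=156.5085
(2,2): Delta=0.0284 Bond=28.8811
V0=41.5619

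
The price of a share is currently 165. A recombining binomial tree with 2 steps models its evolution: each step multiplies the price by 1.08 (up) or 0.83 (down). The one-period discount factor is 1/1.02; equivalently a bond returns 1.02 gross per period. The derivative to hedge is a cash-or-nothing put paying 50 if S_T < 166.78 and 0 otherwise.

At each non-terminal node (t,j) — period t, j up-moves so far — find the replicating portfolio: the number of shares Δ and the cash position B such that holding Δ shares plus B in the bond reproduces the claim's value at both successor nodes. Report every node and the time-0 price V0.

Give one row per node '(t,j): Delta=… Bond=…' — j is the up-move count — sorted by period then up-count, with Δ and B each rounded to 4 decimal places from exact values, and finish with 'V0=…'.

Since d<R<u, set p* = (R−d)/(u−d) = 0.7600; price each node as the discounted p*-expectation of its children.
Payoff layer (t=2): V(2,0)=50.0000, V(2,1)=50.0000, V(2,2)=0.0000
  t=1,j=0: stock 136.9500 → up 147.9060 (V=50.0000), down 113.6685 (V=50.0000). Price 49.0196; hedge Δ=0.0000, bond B=49.0196.
  t=1,j=1: stock 178.2000 → up 192.4560 (V=0.0000), down 147.9060 (V=50.0000). Price 11.7647; hedge Δ=-1.1223, bond B=211.7647.
  t=0,j=0: stock 165.0000 → up 178.2000 (V=11.7647), down 136.9500 (V=49.0196). Price 20.2999; hedge Δ=-0.9031, bond B=169.3195.
Root portfolio cost Δ·165+B reproduces V0=20.2999.

(0,0): Delta=-0.9031 Bond=169.3195
(1,0): Delta=0.0000 Bond=49.0196
(1,1): Delta=-1.1223 Bond=211.7647
V0=20.2999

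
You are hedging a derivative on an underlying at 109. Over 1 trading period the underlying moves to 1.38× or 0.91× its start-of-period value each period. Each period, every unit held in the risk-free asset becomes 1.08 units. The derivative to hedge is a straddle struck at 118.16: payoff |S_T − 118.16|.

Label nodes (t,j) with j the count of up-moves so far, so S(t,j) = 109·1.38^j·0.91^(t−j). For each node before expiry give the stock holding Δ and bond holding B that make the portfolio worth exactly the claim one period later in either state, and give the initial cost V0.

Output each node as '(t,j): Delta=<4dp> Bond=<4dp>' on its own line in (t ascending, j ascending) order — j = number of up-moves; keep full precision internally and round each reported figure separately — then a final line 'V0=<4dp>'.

Since d<R<u, set p* = (R−d)/(u−d) = 0.3617; price each node as the discounted p*-expectation of its children.
Payoff layer (t=1): V(1,0)=18.9700, V(1,1)=32.2600
  t=0,j=0: stock 109.0000 → up 150.4200 (V=32.2600), down 99.1900 (V=18.9700). Price 22.0158; hedge Δ=0.2594, bond B=-6.2608.
Root portfolio cost Δ·109+B reproduces V0=22.0158.

(0,0): Delta=0.2594 Bond=-6.2608
V0=22.0158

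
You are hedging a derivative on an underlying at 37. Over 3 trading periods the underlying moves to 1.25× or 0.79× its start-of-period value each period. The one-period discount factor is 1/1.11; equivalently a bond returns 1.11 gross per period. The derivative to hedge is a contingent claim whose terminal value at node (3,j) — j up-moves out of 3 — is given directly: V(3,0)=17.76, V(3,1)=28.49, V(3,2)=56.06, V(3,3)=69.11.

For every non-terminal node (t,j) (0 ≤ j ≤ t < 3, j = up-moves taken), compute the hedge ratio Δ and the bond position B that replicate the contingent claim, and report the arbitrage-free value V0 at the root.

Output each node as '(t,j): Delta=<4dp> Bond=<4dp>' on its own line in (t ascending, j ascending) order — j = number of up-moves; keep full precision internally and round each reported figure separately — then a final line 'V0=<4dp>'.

Risk-neutral probability p* = (R−d)/(u−d) = (1.11−0.79)/(1.25−0.79) = 0.6957.
Terminal values V(3,·): V(3,0)=17.7600, V(3,1)=28.4900, V(3,2)=56.0600, V(3,3)=69.1100
Node (2,0) S=23.0917: V=(p*·28.4900+(1−p*)·17.7600)/1.11=22.7246; Δ=(28.4900−17.7600)/(28.8646−18.2424)=1.0102; B=V−Δ·S=-0.6014
Node (2,1) S=36.5375: V=(p*·56.0600+(1−p*)·28.4900)/1.11=42.9452; Δ=(56.0600−28.4900)/(45.6719−28.8646)=1.6404; B=V−Δ·S=-16.9896
Node (2,2) S=57.8125: V=(p*·69.1100+(1−p*)·56.0600)/1.11=58.6831; Δ=(69.1100−56.0600)/(72.2656−45.6719)=0.4907; B=V−Δ·S=30.3136
Node (1,0) S=29.2300: V=(p*·42.9452+(1−p*)·22.7246)/1.11=33.1451; Δ=(42.9452−22.7246)/(36.5375−23.0917)=1.5039; B=V−Δ·S=-10.8125
Node (1,1) S=46.2500: V=(p*·58.6831+(1−p*)·42.9452)/1.11=48.5525; Δ=(58.6831−42.9452)/(57.8125−36.5375)=0.7397; B=V−Δ·S=14.3396
Node (0,0) S=37.0000: V=(p*·48.5525+(1−p*)·33.1451)/1.11=39.5165; Δ=(48.5525−33.1451)/(46.2500−29.2300)=0.9053; B=V−Δ·S=6.0222
Each (Δ,B) replicates both successor values, so the strategy is self-financing and V0 is arbitrage-free.

(0,0): Delta=0.9053 Bond=6.0222
(1,0): Delta=1.5039 Bond=-10.8125
(1,1): Delta=0.7397 Bond=14.3396
(2,0): Delta=1.0102 Bond=-0.6014
(2,1): Delta=1.6404 Bond=-16.9896
(2,2): Delta=0.4907 Bond=30.3136
V0=39.5165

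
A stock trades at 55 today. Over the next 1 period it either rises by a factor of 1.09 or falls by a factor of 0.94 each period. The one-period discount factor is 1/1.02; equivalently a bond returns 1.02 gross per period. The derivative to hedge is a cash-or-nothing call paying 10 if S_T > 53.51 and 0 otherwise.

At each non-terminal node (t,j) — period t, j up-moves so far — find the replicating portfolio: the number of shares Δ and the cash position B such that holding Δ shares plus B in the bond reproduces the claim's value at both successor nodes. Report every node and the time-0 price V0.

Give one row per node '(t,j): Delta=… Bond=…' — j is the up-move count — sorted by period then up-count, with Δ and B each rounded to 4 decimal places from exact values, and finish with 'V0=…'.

(0,0): Delta=1.2121 Bond=-61.4379
V0=5.2288

No-arbitrage ⇒ martingale measure with p* = (R−d)/(u−d) = 0.5333.
Terminal values V(1,·): V(1,0)=0.0000, V(1,1)=10.0000
Node (0,0) S=55.0000: V=(p*·10.0000+(1−p*)·0.0000)/1.02=5.2288; Δ=(10.0000−0.0000)/(59.9500−51.7000)=1.2121; B=V−Δ·S=-61.4379
Root portfolio cost Δ·55+B reproduces V0=5.2288.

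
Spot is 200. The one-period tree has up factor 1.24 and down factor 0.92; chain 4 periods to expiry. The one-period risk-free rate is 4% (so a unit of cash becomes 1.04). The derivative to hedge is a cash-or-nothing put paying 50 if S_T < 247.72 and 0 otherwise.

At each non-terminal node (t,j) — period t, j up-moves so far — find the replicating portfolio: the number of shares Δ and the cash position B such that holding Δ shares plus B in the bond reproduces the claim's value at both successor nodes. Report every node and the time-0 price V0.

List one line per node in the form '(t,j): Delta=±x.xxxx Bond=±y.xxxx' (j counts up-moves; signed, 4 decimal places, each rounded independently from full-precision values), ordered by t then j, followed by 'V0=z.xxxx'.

(0,0): Delta=-0.3052 Bond=83.2161
(1,0): Delta=-0.3680 Bond=98.1021
(1,1): Delta=-0.2275 Bond=67.2824
(2,0): Delta=-0.3328 Bond=96.0672
(2,1): Delta=-0.4116 Bond=111.9580
(2,2): Delta=0.0000 Bond=0.0000
(3,0): Delta=0.0000 Bond=48.0769
(3,1): Delta=-0.7444 Bond=186.2981
(3,2): Delta=0.0000 Bond=0.0000
(3,3): Delta=0.0000 Bond=0.0000
V0=22.1736

No-arbitrage ⇒ martingale measure with p* = (R−d)/(u−d) = 0.3750.
At expiry t=4: V(4,0)=50.0000, V(4,1)=50.0000, V(4,2)=0.0000, V(4,3)=0.0000, V(4,4)=0.0000
Node (3,0) S=155.7376: V=(p*·50.0000+(1−p*)·50.0000)/1.04=48.0769; Δ=(50.0000−50.0000)/(193.1146−143.2786)=0.0000; B=V−Δ·S=48.0769
Node (3,1) S=209.9072: V=(p*·0.0000+(1−p*)·50.0000)/1.04=30.0481; Δ=(0.0000−50.0000)/(260.2849−193.1146)=-0.7444; B=V−Δ·S=186.2981
Node (3,2) S=282.9184: V=(p*·0.0000+(1−p*)·0.0000)/1.04=0.0000; Δ=(0.0000−0.0000)/(350.8188−260.2849)=0.0000; B=V−Δ·S=0.0000
Node (3,3) S=381.3248: V=(p*·0.0000+(1−p*)·0.0000)/1.04=0.0000; Δ=(0.0000−0.0000)/(472.8428−350.8188)=0.0000; B=V−Δ·S=0.0000
Node (2,0) S=169.2800: V=(p*·30.0481+(1−p*)·48.0769)/1.04=39.7270; Δ=(30.0481−48.0769)/(209.9072−155.7376)=-0.3328; B=V−Δ·S=96.0672
Node (2,1) S=228.1600: V=(p*·0.0000+(1−p*)·30.0481)/1.04=18.0577; Δ=(0.0000−30.0481)/(282.9184−209.9072)=-0.4116; B=V−Δ·S=111.9580
Node (2,2) S=307.5200: V=(p*·0.0000+(1−p*)·0.0000)/1.04=0.0000; Δ=(0.0000−0.0000)/(381.3248−282.9184)=0.0000; B=V−Δ·S=0.0000
Node (1,0) S=184.0000: V=(p*·18.0577+(1−p*)·39.7270)/1.04=30.3856; Δ=(18.0577−39.7270)/(228.1600−169.2800)=-0.3680; B=V−Δ·S=98.1021
Node (1,1) S=248.0000: V=(p*·0.0000+(1−p*)·18.0577)/1.04=10.8520; Δ=(0.0000−18.0577)/(307.5200−228.1600)=-0.2275; B=V−Δ·S=67.2824
Node (0,0) S=200.0000: V=(p*·10.8520+(1−p*)·30.3856)/1.04=22.1736; Δ=(10.8520−30.3856)/(248.0000−184.0000)=-0.3052; B=V−Δ·S=83.2161
Check: Δ(0,0)·S0 + B(0,0) = 22.1736 = V0.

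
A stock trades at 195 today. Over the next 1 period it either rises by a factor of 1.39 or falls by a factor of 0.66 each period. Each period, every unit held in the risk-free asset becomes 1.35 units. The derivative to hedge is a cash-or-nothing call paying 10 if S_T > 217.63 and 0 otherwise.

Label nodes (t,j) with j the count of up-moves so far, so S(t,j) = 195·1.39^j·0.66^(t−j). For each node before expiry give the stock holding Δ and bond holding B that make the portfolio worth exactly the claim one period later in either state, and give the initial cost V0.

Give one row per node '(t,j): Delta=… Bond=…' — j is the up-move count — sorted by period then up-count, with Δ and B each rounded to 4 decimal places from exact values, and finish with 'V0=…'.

The replicating-portfolio and risk-neutral prices coincide; use p* = (1.35−0.66)/(1.39−0.66) = 0.9452 for the latter.
At expiry t=1: V(1,0)=0.0000, V(1,1)=10.0000
(0,0): S=195.0000. Δ = (V_up−V_dn)/(S_up−S_dn) = (10.0000−0.0000)/(271.0500−128.7000) = 0.0702. V = [p*·10.0000 + (1−p*)·0.0000]/1.35 = 7.0015. B = V − Δ·S = -6.6971.
Check: Δ(0,0)·S0 + B(0,0) = 7.0015 = V0.

(0,0): Delta=0.0702 Bond=-6.6971
V0=7.0015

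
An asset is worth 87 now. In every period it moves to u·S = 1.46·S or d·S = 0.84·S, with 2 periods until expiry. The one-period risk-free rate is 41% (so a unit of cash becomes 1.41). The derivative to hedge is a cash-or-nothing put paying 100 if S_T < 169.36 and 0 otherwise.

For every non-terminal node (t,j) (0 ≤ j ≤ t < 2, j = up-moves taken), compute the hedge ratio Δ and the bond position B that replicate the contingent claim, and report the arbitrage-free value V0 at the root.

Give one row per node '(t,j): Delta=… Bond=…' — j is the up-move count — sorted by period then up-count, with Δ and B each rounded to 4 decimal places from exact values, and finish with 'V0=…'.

Under the risk-neutral measure, an up-move has probability p* = (R−d)/(u−d) = 0.9194 and values discount at R = 1.41.
Terminal values V(2,·): V(2,0)=100.0000, V(2,1)=100.0000, V(2,2)=0.0000
Node (1,0) S=73.0800: V=(p*·100.0000+(1−p*)·100.0000)/1.41=70.9220; Δ=(100.0000−100.0000)/(106.6968−61.3872)=0.0000; B=V−Δ·S=70.9220
Node (1,1) S=127.0200: V=(p*·0.0000+(1−p*)·100.0000)/1.41=5.7195; Δ=(0.0000−100.0000)/(185.4492−106.6968)=-1.2698; B=V−Δ·S=167.0098
Node (0,0) S=87.0000: V=(p*·5.7195+(1−p*)·70.9220)/1.41=7.7857; Δ=(5.7195−70.9220)/(127.0200−73.0800)=-1.2088; B=V−Δ·S=112.9509
Self-financing check: at every node Δ·S+B equals the discounted successor values.

(0,0): Delta=-1.2088 Bond=112.9509
(1,0): Delta=0.0000 Bond=70.9220
(1,1): Delta=-1.2698 Bond=167.0098
V0=7.7857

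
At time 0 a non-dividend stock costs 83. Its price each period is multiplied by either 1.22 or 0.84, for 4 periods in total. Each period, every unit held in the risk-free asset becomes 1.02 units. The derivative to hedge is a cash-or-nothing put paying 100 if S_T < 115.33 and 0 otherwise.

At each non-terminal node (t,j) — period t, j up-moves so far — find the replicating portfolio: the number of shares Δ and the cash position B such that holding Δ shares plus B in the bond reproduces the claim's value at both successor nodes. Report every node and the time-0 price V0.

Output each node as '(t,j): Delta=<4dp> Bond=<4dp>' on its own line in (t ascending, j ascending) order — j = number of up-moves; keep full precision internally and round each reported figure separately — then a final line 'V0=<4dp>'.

The replicating-portfolio and risk-neutral prices coincide; use p* = (1.02−0.84)/(1.22−0.84) = 0.4737 for the latter.
Terminal payoffs: V(4,0)=100.0000, V(4,1)=100.0000, V(4,2)=100.0000, V(4,3)=0.0000, V(4,4)=0.0000
Node (3,0) S=49.1944: V=(p*·100.0000+(1−p*)·100.0000)/1.02=98.0392; Δ=(100.0000−100.0000)/(60.0172−41.3233)=0.0000; B=V−Δ·S=98.0392
Node (3,1) S=71.4491: V=(p*·100.0000+(1−p*)·100.0000)/1.02=98.0392; Δ=(100.0000−100.0000)/(87.1678−60.0172)=0.0000; B=V−Δ·S=98.0392
Node (3,2) S=103.7712: V=(p*·0.0000+(1−p*)·100.0000)/1.02=51.5996; Δ=(0.0000−100.0000)/(126.6009−87.1678)=-2.5359; B=V−Δ·S=314.7575
Node (3,3) S=150.7154: V=(p*·0.0000+(1−p*)·0.0000)/1.02=0.0000; Δ=(0.0000−0.0000)/(183.8728−126.6009)=0.0000; B=V−Δ·S=0.0000
Node (2,0) S=58.5648: V=(p*·98.0392+(1−p*)·98.0392)/1.02=96.1169; Δ=(98.0392−98.0392)/(71.4491−49.1944)=0.0000; B=V−Δ·S=96.1169
Node (2,1) S=85.0584: V=(p*·51.5996+(1−p*)·98.0392)/1.02=74.5505; Δ=(51.5996−98.0392)/(103.7712−71.4491)=-1.4368; B=V−Δ·S=196.7600
Node (2,2) S=123.5372: V=(p*·0.0000+(1−p*)·51.5996)/1.02=26.6252; Δ=(0.0000−51.5996)/(150.7154−103.7712)=-1.0992; B=V−Δ·S=162.4136
Node (1,0) S=69.7200: V=(p*·74.5505+(1−p*)·96.1169)/1.02=84.2169; Δ=(74.5505−96.1169)/(85.0584−58.5648)=-0.8140; B=V−Δ·S=140.9705
Node (1,1) S=101.2600: V=(p*·26.6252+(1−p*)·74.5505)/1.02=50.8324; Δ=(26.6252−74.5505)/(123.5372−85.0584)=-1.2455; B=V−Δ·S=176.9516
Node (0,0) S=83.0000: V=(p*·50.8324+(1−p*)·84.2169)/1.02=67.0619; Δ=(50.8324−84.2169)/(101.2600−69.7200)=-1.0585; B=V−Δ·S=154.9159
Each (Δ,B) replicates both successor values, so the strategy is self-financing and V0 is arbitrage-free.

(0,0): Delta=-1.0585 Bond=154.9159
(1,0): Delta=-0.8140 Bond=140.9705
(1,1): Delta=-1.2455 Bond=176.9516
(2,0): Delta=0.0000 Bond=96.1169
(2,1): Delta=-1.4368 Bond=196.7600
(2,2): Delta=-1.0992 Bond=162.4136
(3,0): Delta=0.0000 Bond=98.0392
(3,1): Delta=0.0000 Bond=98.0392
(3,2): Delta=-2.5359 Bond=314.7575
(3,3): Delta=0.0000 Bond=0.0000
V0=67.0619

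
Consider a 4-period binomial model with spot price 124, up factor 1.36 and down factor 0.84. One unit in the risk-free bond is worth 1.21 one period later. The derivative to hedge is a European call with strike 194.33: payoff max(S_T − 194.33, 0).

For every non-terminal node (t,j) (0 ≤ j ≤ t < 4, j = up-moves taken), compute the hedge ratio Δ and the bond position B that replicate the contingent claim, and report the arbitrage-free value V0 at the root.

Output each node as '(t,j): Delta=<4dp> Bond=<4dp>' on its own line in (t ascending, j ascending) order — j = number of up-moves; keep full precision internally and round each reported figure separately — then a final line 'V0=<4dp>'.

The replicating-portfolio and risk-neutral prices coincide; use p* = (1.21−0.84)/(1.36−0.84) = 0.7115 for the latter.
Payoff layer (t=4): V(4,0)=0.0000, V(4,1)=0.0000, V(4,2)=0.0000, V(4,3)=67.6799, V(4,4)=229.8765
Node (3,0) S=73.4953: V=(p*·0.0000+(1−p*)·0.0000)/1.21=0.0000; Δ=(0.0000−0.0000)/(99.9536−61.7360)=0.0000; B=V−Δ·S=0.0000
Node (3,1) S=118.9924: V=(p*·0.0000+(1−p*)·0.0000)/1.21=0.0000; Δ=(0.0000−0.0000)/(161.8296−99.9536)=0.0000; B=V−Δ·S=0.0000
Node (3,2) S=192.6543: V=(p*·67.6799+(1−p*)·0.0000)/1.21=39.7990; Δ=(67.6799−0.0000)/(262.0099−161.8296)=0.6756; B=V−Δ·S=-90.3546
Node (3,3) S=311.9165: V=(p*·229.8765+(1−p*)·67.6799)/1.21=151.3132; Δ=(229.8765−67.6799)/(424.2065−262.0099)=1.0000; B=V−Δ·S=-160.6033
Node (2,0) S=87.4944: V=(p*·0.0000+(1−p*)·0.0000)/1.21=0.0000; Δ=(0.0000−0.0000)/(118.9924−73.4953)=0.0000; B=V−Δ·S=0.0000
Node (2,1) S=141.6576: V=(p*·39.7990+(1−p*)·0.0000)/1.21=23.4038; Δ=(39.7990−0.0000)/(192.6543−118.9924)=0.5403; B=V−Δ·S=-53.1329
Node (2,2) S=229.3504: V=(p*·151.3132+(1−p*)·39.7990)/1.21=98.4675; Δ=(151.3132−39.7990)/(311.9165−192.6543)=0.9350; B=V−Δ·S=-115.9829
Node (1,0) S=104.1600: V=(p*·23.4038+(1−p*)·0.0000)/1.21=13.7625; Δ=(23.4038−0.0000)/(141.6576−87.4944)=0.4321; B=V−Δ·S=-31.2447
Node (1,1) S=168.6400: V=(p*·98.4675+(1−p*)·23.4038)/1.21=63.4831; Δ=(98.4675−23.4038)/(229.3504−141.6576)=0.8560; B=V−Δ·S=-80.8703
Node (0,0) S=124.0000: V=(p*·63.4831+(1−p*)·13.7625)/1.21=40.6121; Δ=(63.4831−13.7625)/(168.6400−104.1600)=0.7711; B=V−Δ·S=-55.0043
Check: Δ(0,0)·S0 + B(0,0) = 40.6121 = V0.

(0,0): Delta=0.7711 Bond=-55.0043
(1,0): Delta=0.4321 Bond=-31.2447
(1,1): Delta=0.8560 Bond=-80.8703
(2,0): Delta=0.0000 Bond=0.0000
(2,1): Delta=0.5403 Bond=-53.1329
(2,2): Delta=0.9350 Bond=-115.9829
(3,0): Delta=0.0000 Bond=0.0000
(3,1): Delta=0.0000 Bond=0.0000
(3,2): Delta=0.6756 Bond=-90.3546
(3,3): Delta=1.0000 Bond=-160.6033
V0=40.6121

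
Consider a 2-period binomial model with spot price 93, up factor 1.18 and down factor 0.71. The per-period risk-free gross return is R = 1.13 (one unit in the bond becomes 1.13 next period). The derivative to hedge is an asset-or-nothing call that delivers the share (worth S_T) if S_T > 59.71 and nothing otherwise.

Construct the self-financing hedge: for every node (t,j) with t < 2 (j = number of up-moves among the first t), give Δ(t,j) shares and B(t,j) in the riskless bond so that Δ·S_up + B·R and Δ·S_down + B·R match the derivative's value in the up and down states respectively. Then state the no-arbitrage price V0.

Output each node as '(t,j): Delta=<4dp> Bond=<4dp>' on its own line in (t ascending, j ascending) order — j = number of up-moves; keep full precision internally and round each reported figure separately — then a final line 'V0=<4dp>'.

No-arbitrage ⇒ martingale measure with p* = (R−d)/(u−d) = 0.8936.
Payoff layer (t=2): V(2,0)=0.0000, V(2,1)=77.9154, V(2,2)=129.4932
(1,0): S=66.0300. Δ = (V_up−V_dn)/(S_up−S_dn) = (77.9154−0.0000)/(77.9154−46.8813) = 2.5106. V = [p*·77.9154 + (1−p*)·0.0000]/1.13 = 61.6164. B = V − Δ·S = -104.1611.
(1,1): S=109.7400. Δ = (V_up−V_dn)/(S_up−S_dn) = (129.4932−77.9154)/(129.4932−77.9154) = 1.0000. V = [p*·129.4932 + (1−p*)·77.9154]/1.13 = 109.7400. B = V − Δ·S = 0.0000.
(0,0): S=93.0000. Δ = (V_up−V_dn)/(S_up−S_dn) = (109.7400−61.6164)/(109.7400−66.0300) = 1.1010. V = [p*·109.7400 + (1−p*)·61.6164]/1.13 = 92.5845. B = V − Δ·S = -9.8062.
Each (Δ,B) replicates both successor values, so the strategy is self-financing and V0 is arbitrage-free.

(0,0): Delta=1.1010 Bond=-9.8062
(1,0): Delta=2.5106 Bond=-104.1611
(1,1): Delta=1.0000 Bond=0.0000
V0=92.5845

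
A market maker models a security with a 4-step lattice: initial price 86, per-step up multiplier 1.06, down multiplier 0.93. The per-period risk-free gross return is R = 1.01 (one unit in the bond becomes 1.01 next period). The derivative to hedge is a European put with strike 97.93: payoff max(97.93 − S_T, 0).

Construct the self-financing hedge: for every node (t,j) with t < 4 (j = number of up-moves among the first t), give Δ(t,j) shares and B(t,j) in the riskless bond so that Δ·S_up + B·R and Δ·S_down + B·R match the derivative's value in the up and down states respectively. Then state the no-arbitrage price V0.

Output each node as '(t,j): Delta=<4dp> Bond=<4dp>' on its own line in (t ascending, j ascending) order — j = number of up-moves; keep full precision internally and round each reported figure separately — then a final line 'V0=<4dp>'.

Risk-neutral probability p* = (R−d)/(u−d) = (1.01−0.93)/(1.06−0.93) = 0.6154.
Terminal values V(4,·): V(4,0)=33.5975, V(4,1)=24.6048, V(4,2)=14.3551, V(4,3)=2.6725, V(4,4)=0.0000
  t=3,j=0: stock 69.1747 → up 73.3252 (V=24.6048), down 64.3325 (V=33.5975). Price 27.7857; hedge Δ=-1.0000, bond B=96.9604.
  t=3,j=1: stock 78.8443 → up 83.5749 (V=14.3551), down 73.3252 (V=24.6048). Price 18.1161; hedge Δ=-1.0000, bond B=96.9604.
  t=3,j=2: stock 89.8655 → up 95.2575 (V=2.6725), down 83.5749 (V=14.3551). Price 7.0949; hedge Δ=-1.0000, bond B=96.9604.
  t=3,j=3: stock 102.4274 → up 108.5730 (V=0.0000), down 95.2575 (V=2.6725). Price 1.0177; hedge Δ=-0.2007, bond B=21.5757.
  t=2,j=0: stock 74.3814 → up 78.8443 (V=18.1161), down 69.1747 (V=27.7857). Price 21.6190; hedge Δ=-1.0000, bond B=96.0004.
  t=2,j=1: stock 84.7788 → up 89.8655 (V=7.0949), down 78.8443 (V=18.1161). Price 11.2216; hedge Δ=-1.0000, bond B=96.0004.
  t=2,j=2: stock 96.6296 → up 102.4274 (V=1.0177), down 89.8655 (V=7.0949). Price 3.3219; hedge Δ=-0.4838, bond B=50.0691.
  t=1,j=0: stock 79.9800 → up 84.7788 (V=11.2216), down 74.3814 (V=21.6190). Price 15.0699; hedge Δ=-1.0000, bond B=95.0499.
  t=1,j=1: stock 91.1600 → up 96.6296 (V=3.3219), down 84.7788 (V=11.2216). Price 6.2973; hedge Δ=-0.6666, bond B=67.0644.
  t=0,j=0: stock 86.0000 → up 91.1600 (V=6.2973), down 79.9800 (V=15.0699). Price 9.5756; hedge Δ=-0.7847, bond B=77.0575.
Check: Δ(0,0)·S0 + B(0,0) = 9.5756 = V0.

(0,0): Delta=-0.7847 Bond=77.0575
(1,0): Delta=-1.0000 Bond=95.0499
(1,1): Delta=-0.6666 Bond=67.0644
(2,0): Delta=-1.0000 Bond=96.0004
(2,1): Delta=-1.0000 Bond=96.0004
(2,2): Delta=-0.4838 Bond=50.0691
(3,0): Delta=-1.0000 Bond=96.9604
(3,1): Delta=-1.0000 Bond=96.9604
(3,2): Delta=-1.0000 Bond=96.9604
(3,3): Delta=-0.2007 Bond=21.5757
V0=9.5756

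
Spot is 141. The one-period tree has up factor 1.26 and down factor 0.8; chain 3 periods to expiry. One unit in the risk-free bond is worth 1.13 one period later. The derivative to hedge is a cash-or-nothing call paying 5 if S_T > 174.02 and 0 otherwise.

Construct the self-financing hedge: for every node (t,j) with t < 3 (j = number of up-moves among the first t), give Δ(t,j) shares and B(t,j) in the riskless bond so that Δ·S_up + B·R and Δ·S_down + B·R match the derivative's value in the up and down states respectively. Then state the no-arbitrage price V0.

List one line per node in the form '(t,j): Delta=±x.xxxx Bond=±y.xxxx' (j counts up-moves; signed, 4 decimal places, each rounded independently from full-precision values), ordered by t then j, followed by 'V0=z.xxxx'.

Under the risk-neutral measure, an up-move has probability p* = (R−d)/(u−d) = 0.7174 and values discount at R = 1.13.
Terminal values V(3,·): V(3,0)=0.0000, V(3,1)=0.0000, V(3,2)=5.0000, V(3,3)=5.0000
Node (2,0) S=90.2400: V=(p*·0.0000+(1−p*)·0.0000)/1.13=0.0000; Δ=(0.0000−0.0000)/(113.7024−72.1920)=0.0000; B=V−Δ·S=0.0000
Node (2,1) S=142.1280: V=(p*·5.0000+(1−p*)·0.0000)/1.13=3.1743; Δ=(5.0000−0.0000)/(179.0813−113.7024)=0.0765; B=V−Δ·S=-7.6953
Node (2,2) S=223.8516: V=(p*·5.0000+(1−p*)·5.0000)/1.13=4.4248; Δ=(5.0000−5.0000)/(282.0530−179.0813)=0.0000; B=V−Δ·S=4.4248
Node (1,0) S=112.8000: V=(p*·3.1743+(1−p*)·0.0000)/1.13=2.0152; Δ=(3.1743−0.0000)/(142.1280−90.2400)=0.0612; B=V−Δ·S=-4.8854
Node (1,1) S=177.6600: V=(p*·4.4248+(1−p*)·3.1743)/1.13=3.6030; Δ=(4.4248−3.1743)/(223.8516−142.1280)=0.0153; B=V−Δ·S=0.8846
Node (0,0) S=141.0000: V=(p*·3.6030+(1−p*)·2.0152)/1.13=2.7914; Δ=(3.6030−2.0152)/(177.6600−112.8000)=0.0245; B=V−Δ·S=-0.6603
Root portfolio cost Δ·141+B reproduces V0=2.7914.

(0,0): Delta=0.0245 Bond=-0.6603
(1,0): Delta=0.0612 Bond=-4.8854
(1,1): Delta=0.0153 Bond=0.8846
(2,0): Delta=0.0000 Bond=0.0000
(2,1): Delta=0.0765 Bond=-7.6953
(2,2): Delta=0.0000 Bond=4.4248
V0=2.7914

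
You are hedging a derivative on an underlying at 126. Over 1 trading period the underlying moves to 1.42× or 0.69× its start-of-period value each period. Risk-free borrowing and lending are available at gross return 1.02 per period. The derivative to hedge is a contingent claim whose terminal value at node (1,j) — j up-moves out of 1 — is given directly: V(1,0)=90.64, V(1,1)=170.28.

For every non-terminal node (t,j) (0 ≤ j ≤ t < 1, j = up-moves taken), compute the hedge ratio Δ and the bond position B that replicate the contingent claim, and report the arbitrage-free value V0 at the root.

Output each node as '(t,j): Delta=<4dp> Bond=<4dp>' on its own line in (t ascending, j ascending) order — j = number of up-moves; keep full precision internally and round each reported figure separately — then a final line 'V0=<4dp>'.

(0,0): Delta=0.8658 Bond=15.0626
V0=124.1585

No-arbitrage ⇒ martingale measure with p* = (R−d)/(u−d) = 0.4521.
Payoff layer (t=1): V(1,0)=90.6400, V(1,1)=170.2800
  t=0,j=0: stock 126.0000 → up 178.9200 (V=170.2800), down 86.9400 (V=90.6400). Price 124.1585; hedge Δ=0.8658, bond B=15.0626.
Self-financing check: at every node Δ·S+B equals the discounted successor values.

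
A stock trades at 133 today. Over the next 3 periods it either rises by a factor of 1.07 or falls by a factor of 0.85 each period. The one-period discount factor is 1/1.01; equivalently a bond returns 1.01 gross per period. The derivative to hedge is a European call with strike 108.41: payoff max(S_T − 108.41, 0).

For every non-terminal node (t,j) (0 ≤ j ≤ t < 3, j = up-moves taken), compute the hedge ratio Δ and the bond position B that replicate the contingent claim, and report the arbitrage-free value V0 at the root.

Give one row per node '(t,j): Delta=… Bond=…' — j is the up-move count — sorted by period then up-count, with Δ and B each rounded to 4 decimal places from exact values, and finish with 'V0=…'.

(0,0): Delta=0.8730 Bond=-86.9253
(1,0): Delta=0.6086 Bond=-57.9033
(1,1): Delta=0.9518 Bond=-99.0038
(2,0): Delta=0.0000 Bond=0.0000
(2,1): Delta=0.7899 Bond=-80.4132
(2,2): Delta=1.0000 Bond=-107.3366
V0=29.1853

Under the risk-neutral measure, an up-move has probability p* = (R−d)/(u−d) = 0.7273 and values discount at R = 1.01.
Terminal values V(3,·): V(3,0)=0.0000, V(3,1)=0.0000, V(3,2)=21.0209, V(3,3)=54.5207
  t=2,j=0: stock 96.0925 → up 102.8190 (V=0.0000), down 81.6786 (V=0.0000). Price 0.0000; hedge Δ=0.0000, bond B=0.0000.
  t=2,j=1: stock 120.9635 → up 129.4309 (V=21.0209), down 102.8190 (V=0.0000). Price 15.1366; hedge Δ=0.7899, bond B=-80.4132.
  t=2,j=2: stock 152.2717 → up 162.9307 (V=54.5207), down 129.4309 (V=21.0209). Price 44.9351; hedge Δ=1.0000, bond B=-107.3366.
  t=1,j=0: stock 113.0500 → up 120.9635 (V=15.1366), down 96.0925 (V=0.0000). Price 10.8994; hedge Δ=0.6086, bond B=-57.9033.
  t=1,j=1: stock 142.3100 → up 152.2717 (V=44.9351), down 120.9635 (V=15.1366). Price 36.4438; hedge Δ=0.9518, bond B=-99.0038.
  t=0,j=0: stock 133.0000 → up 142.3100 (V=36.4438), down 113.0500 (V=10.8994). Price 29.1853; hedge Δ=0.8730, bond B=-86.9253.
Self-financing check: at every node Δ·S+B equals the discounted successor values.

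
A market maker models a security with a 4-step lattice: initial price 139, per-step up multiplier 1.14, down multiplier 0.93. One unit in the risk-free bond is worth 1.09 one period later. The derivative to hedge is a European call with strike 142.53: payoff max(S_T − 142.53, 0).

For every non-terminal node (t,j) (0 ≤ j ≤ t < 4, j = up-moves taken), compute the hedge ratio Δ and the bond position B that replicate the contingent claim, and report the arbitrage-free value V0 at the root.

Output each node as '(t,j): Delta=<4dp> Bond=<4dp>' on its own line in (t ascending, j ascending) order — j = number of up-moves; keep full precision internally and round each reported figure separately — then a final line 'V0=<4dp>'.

No-arbitrage ⇒ martingale measure with p* = (R−d)/(u−d) = 0.7619.
Terminal payoffs: V(4,0)=0.0000, V(4,1)=0.0000, V(4,2)=13.7093, V(4,3)=48.9892, V(4,4)=92.2355
Node (3,0) S=111.8056: V=(p*·0.0000+(1−p*)·0.0000)/1.09=0.0000; Δ=(0.0000−0.0000)/(127.4584−103.9792)=0.0000; B=V−Δ·S=0.0000
Node (3,1) S=137.0521: V=(p*·13.7093+(1−p*)·0.0000)/1.09=9.5828; Δ=(13.7093−0.0000)/(156.2393−127.4584)=0.4763; B=V−Δ·S=-55.6998
Node (3,2) S=167.9993: V=(p*·48.9892+(1−p*)·13.7093)/1.09=37.2378; Δ=(48.9892−13.7093)/(191.5192−156.2393)=1.0000; B=V−Δ·S=-130.7615
Node (3,3) S=205.9346: V=(p*·92.2355+(1−p*)·48.9892)/1.09=75.1731; Δ=(92.2355−48.9892)/(234.7655−191.5192)=1.0000; B=V−Δ·S=-130.7615
Node (2,0) S=120.2211: V=(p*·9.5828+(1−p*)·0.0000)/1.09=6.6983; Δ=(9.5828−0.0000)/(137.0521−111.8056)=0.3796; B=V−Δ·S=-38.9339
Node (2,1) S=147.3678: V=(p*·37.2378+(1−p*)·9.5828)/1.09=28.1223; Δ=(37.2378−9.5828)/(167.9993−137.0521)=0.8936; B=V−Δ·S=-103.5685
Node (2,2) S=180.6444: V=(p*·75.1731+(1−p*)·37.2378)/1.09=60.6798; Δ=(75.1731−37.2378)/(205.9346−167.9993)=1.0000; B=V−Δ·S=-119.9646
Node (1,0) S=129.2700: V=(p*·28.1223+(1−p*)·6.6983)/1.09=21.1205; Δ=(28.1223−6.6983)/(147.3678−120.2211)=0.7892; B=V−Δ·S=-80.8984
Node (1,1) S=158.4600: V=(p*·60.6798+(1−p*)·28.1223)/1.09=48.5578; Δ=(60.6798−28.1223)/(180.6444−147.3678)=0.9784; B=V−Δ·S=-106.4778
Node (0,0) S=139.0000: V=(p*·48.5578+(1−p*)·21.1205)/1.09=38.5551; Δ=(48.5578−21.1205)/(158.4600−129.2700)=0.9400; B=V−Δ·S=-92.0986
Root portfolio cost Δ·139+B reproduces V0=38.5551.

(0,0): Delta=0.9400 Bond=-92.0986
(1,0): Delta=0.7892 Bond=-80.8984
(1,1): Delta=0.9784 Bond=-106.4778
(2,0): Delta=0.3796 Bond=-38.9339
(2,1): Delta=0.8936 Bond=-103.5685
(2,2): Delta=1.0000 Bond=-119.9646
(3,0): Delta=0.0000 Bond=0.0000
(3,1): Delta=0.4763 Bond=-55.6998
(3,2): Delta=1.0000 Bond=-130.7615
(3,3): Delta=1.0000 Bond=-130.7615
V0=38.5551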